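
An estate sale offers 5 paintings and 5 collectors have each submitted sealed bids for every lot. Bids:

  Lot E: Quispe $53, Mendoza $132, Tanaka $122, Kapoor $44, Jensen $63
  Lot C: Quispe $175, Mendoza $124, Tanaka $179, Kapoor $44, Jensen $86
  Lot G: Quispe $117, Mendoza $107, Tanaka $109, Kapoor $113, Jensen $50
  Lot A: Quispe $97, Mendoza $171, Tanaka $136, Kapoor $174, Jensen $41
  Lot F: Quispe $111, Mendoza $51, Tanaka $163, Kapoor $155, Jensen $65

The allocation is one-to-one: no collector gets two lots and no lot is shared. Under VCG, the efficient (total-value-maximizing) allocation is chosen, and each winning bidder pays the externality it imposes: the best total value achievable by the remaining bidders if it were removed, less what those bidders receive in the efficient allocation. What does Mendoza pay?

Efficient allocation: Quispe→Lot C ($175), Mendoza→Lot E ($132), Tanaka→Lot F ($163), Kapoor→Lot A ($174), Jensen→Lot G ($50); total welfare W = $694.
Mendoza receives Lot E at value $132, so the others get W − 132 = $562.
Without Mendoza: best allocation of the remaining 4 bidders over all 5 lots is Quispe→Lot C ($175), Tanaka→Lot F ($163), Kapoor→Lot A ($174), Jensen→Lot E ($63), total $575.
VCG payment = (others' best without Mendoza) − (others' welfare with Mendoza) = 575 − 562 = $13.

Mendoza pays $13.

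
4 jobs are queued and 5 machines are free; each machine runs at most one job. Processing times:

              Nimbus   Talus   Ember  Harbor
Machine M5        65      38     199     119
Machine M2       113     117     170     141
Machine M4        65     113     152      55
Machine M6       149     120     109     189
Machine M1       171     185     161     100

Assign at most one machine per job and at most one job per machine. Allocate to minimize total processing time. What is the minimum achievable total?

Min total: 312 min

Optimal: Nimbus→Machine M4 (65 min), Talus→Machine M5 (38 min), Ember→Machine M6 (109 min), Harbor→Machine M1 (100 min) — total 65+38+109+100 = 312 min.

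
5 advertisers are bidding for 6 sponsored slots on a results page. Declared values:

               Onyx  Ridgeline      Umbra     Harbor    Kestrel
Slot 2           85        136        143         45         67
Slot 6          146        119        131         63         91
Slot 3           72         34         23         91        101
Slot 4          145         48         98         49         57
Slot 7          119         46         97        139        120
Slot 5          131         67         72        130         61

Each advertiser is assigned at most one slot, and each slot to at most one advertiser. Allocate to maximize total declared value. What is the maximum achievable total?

Optimal: Onyx→Slot 4 ($145), Ridgeline→Slot 2 ($136), Umbra→Slot 6 ($131), Harbor→Slot 5 ($130), Kestrel→Slot 7 ($120) — total 145+136+131+130+120 = $662.
Column-greedy (each slot in turn goes to its best remaining advertiser) gives $485, worse by 177.
Next-best assignment: Onyx→Slot 4, Ridgeline→Slot 6, Umbra→Slot 2, Harbor→Slot 5, Kestrel→Slot 7 = $657.
Swapping Onyx↔Ridgeline (Onyx→Slot 2 $85, Ridgeline→Slot 4 $48) loses 148.
No other one-to-one assignment exceeds $662.

Max total: $662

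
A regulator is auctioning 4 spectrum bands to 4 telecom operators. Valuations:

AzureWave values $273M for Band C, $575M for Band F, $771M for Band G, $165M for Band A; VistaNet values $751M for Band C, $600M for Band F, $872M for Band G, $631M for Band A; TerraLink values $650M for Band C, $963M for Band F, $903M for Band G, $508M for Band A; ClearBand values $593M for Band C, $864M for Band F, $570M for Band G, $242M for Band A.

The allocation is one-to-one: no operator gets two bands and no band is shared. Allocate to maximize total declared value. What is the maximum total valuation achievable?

Optimal: AzureWave→Band G ($771M), VistaNet→Band A ($631M), TerraLink→Band F ($963M), ClearBand→Band C ($593M) — total 771+631+963+593 = $2958M.
Max-entry greedy (repeatedly take the single best remaining cell) gives $2593M, worse by 365.
Next-best assignment: AzureWave→Band G, VistaNet→Band A, TerraLink→Band C, ClearBand→Band F = $2916M.
Every other assignment is strictly worse.

Max total: $2958M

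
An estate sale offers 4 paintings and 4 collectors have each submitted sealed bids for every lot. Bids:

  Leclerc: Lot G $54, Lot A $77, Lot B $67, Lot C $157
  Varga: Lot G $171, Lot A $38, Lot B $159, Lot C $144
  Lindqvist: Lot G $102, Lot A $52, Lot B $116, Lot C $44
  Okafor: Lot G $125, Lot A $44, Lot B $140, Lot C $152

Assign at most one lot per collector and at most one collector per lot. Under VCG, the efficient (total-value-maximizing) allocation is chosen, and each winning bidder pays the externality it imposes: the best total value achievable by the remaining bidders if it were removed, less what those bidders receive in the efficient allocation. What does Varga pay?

Efficient allocation: Leclerc→Lot C ($157), Varga→Lot G ($171), Lindqvist→Lot A ($52), Okafor→Lot B ($140); total welfare W = $520.
Varga receives Lot G at value $171, so the others get W − 171 = $349.
Without Varga: best allocation of the remaining 3 bidders over all 4 lots is Leclerc→Lot C ($157), Lindqvist→Lot G ($102), Okafor→Lot B ($140), total $399.
VCG payment = (others' best without Varga) − (others' welfare with Varga) = 399 − 349 = $50.

Varga pays $50.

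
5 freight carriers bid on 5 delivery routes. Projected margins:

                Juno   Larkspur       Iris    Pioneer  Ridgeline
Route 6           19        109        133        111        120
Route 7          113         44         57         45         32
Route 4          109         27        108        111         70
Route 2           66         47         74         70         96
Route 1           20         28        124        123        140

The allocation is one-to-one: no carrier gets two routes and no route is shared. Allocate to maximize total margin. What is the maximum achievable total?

Optimal: Juno→Route 7 ($113k), Larkspur→Route 6 ($109k), Iris→Route 1 ($124k), Pioneer→Route 4 ($111k), Ridgeline→Route 2 ($96k) — total 113+109+124+111+96 = $553k.
Max-entry greedy (repeatedly take the single best remaining cell) gives $544k, worse by 9.

Maximum total: $553k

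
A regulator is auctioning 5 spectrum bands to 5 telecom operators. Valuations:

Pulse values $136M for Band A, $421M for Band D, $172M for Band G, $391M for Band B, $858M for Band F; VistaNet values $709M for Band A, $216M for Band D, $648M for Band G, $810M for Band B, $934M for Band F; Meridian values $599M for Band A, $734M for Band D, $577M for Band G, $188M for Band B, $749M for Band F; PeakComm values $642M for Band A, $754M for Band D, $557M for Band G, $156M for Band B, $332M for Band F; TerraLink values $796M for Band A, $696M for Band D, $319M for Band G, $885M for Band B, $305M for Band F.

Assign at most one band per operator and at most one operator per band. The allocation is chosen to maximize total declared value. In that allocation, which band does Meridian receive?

This is the linear assignment problem.
Optimal: Pulse→Band F ($858M), VistaNet→Band B ($810M), Meridian→Band G ($577M), PeakComm→Band D ($754M), TerraLink→Band A ($796M) — total 858+810+577+754+796 = $3795M.
Row-greedy (each operator in turn takes its best remaining band) gives $3363M, worse by 432.
Next-best assignment: Pulse→Band F, VistaNet→Band A, Meridian→Band G, PeakComm→Band D, TerraLink→Band B = $3783M.
Meridian's own top band is Band F ($749M), but forcing Meridian→Band F and reassigning the rest optimally gives only $3345M — worse by 450.

Meridian receives Band G.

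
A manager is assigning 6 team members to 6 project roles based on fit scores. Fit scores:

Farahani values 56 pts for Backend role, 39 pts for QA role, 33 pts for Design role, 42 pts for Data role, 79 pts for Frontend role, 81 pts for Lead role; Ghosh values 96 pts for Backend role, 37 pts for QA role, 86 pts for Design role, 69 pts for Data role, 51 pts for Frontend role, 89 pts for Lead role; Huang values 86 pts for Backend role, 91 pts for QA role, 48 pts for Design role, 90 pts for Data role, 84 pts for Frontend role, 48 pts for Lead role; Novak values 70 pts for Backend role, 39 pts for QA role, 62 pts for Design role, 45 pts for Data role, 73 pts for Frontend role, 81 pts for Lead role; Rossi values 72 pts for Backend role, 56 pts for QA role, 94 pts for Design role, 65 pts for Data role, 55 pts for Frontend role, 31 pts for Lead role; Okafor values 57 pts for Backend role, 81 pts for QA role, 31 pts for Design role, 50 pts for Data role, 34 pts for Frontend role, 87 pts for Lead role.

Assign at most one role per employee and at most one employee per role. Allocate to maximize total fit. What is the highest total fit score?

Optimal: Farahani→Frontend role (79 pts), Ghosh→Backend role (96 pts), Huang→Data role (90 pts), Novak→Lead role (81 pts), Rossi→Design role (94 pts), Okafor→QA role (81 pts) — total 79+96+90+81+94+81 = 521 pts.
Max-entry greedy (repeatedly take the single best remaining cell) gives 492 pts, worse by 29.
Next-best assignment: Farahani→Lead role, Ghosh→Backend role, Huang→Data role, Novak→Frontend role, Rossi→Design role, Okafor→QA role = 515 pts.
Swapping Rossi↔Huang (Rossi→Data role 65 pts, Huang→Design role 48 pts) loses 71.

Maximum total: 521 pts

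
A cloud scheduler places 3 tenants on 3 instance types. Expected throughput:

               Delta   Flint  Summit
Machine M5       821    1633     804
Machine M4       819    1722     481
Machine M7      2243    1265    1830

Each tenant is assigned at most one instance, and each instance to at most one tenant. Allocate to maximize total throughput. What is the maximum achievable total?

Max total: 4769 ops/s

This is the linear assignment problem.
Optimal: Delta→Machine M7 (2243 ops/s), Flint→Machine M4 (1722 ops/s), Summit→Machine M5 (804 ops/s) — total 2243+1722+804 = 4769 ops/s.
Column-greedy (each instance in turn goes to its best remaining tenant) gives 4282 ops/s, worse by 487.
Next-best assignment: Delta→Machine M5, Flint→Machine M4, Summit→Machine M7 = 4373 ops/s.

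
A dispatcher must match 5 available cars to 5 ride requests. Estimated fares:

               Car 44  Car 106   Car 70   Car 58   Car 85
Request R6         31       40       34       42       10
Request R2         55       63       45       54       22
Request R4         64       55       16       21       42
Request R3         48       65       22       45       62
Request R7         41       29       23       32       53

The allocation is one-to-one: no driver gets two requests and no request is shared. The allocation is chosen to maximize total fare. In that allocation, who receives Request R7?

Car 85 receives Request R7.

Optimal: Car 44→Request R4 ($64), Car 106→Request R3 ($65), Car 70→Request R6 ($34), Car 58→Request R2 ($54), Car 85→Request R7 ($53) — total 64+65+34+54+53 = $270.
Next-best assignment: Car 44→Request R4, Car 106→Request R3, Car 70→Request R2, Car 58→Request R6, Car 85→Request R7 = $269.
Car 85's own top request is Request R3 ($62), but forcing Car 85→Request R3 and reassigning the rest optimally gives only $255 — worse by 15.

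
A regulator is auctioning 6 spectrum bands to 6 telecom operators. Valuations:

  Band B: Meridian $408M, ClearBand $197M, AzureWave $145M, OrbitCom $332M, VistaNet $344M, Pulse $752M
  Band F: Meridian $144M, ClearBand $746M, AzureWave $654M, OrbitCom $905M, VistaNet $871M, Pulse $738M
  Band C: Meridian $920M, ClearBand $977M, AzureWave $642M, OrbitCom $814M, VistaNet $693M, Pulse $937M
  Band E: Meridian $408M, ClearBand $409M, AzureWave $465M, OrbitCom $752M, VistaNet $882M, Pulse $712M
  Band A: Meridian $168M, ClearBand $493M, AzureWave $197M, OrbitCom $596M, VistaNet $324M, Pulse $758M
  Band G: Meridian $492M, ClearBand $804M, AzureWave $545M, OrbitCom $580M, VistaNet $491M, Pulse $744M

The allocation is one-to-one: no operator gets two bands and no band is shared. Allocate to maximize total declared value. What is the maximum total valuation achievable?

Maximum total: $4608M

Optimal: Meridian→Band C ($920M), ClearBand→Band G ($804M), AzureWave→Band F ($654M), OrbitCom→Band A ($596M), VistaNet→Band E ($882M), Pulse→Band B ($752M) — total 920+804+654+596+882+752 = $4608M.
Row-greedy (each operator in turn takes its best remaining band) gives $4232M, worse by 376.
Next-best assignment: Meridian→Band C, ClearBand→Band A, AzureWave→Band G, OrbitCom→Band F, VistaNet→Band E, Pulse→Band B = $4497M.
Swapping Pulse↔Meridian (Pulse→Band C $937M, Meridian→Band B $408M) loses 327.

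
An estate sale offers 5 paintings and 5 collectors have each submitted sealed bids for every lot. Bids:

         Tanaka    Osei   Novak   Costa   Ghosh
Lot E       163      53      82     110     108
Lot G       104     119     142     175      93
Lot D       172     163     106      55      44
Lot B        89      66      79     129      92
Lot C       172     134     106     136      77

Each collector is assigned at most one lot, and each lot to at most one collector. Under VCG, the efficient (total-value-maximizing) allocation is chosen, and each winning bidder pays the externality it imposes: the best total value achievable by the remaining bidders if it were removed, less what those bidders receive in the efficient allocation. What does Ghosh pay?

Ghosh pays $1.

Efficient allocation: Tanaka→Lot C ($172), Osei→Lot D ($163), Novak→Lot G ($142), Costa→Lot B ($129), Ghosh→Lot E ($108); total welfare W = $714.
Ghosh receives Lot E at value $108, so the others get W − 108 = $606.
Without Ghosh: best allocation of the remaining 4 bidders over all 5 lots is Tanaka→Lot E ($163), Osei→Lot D ($163), Novak→Lot C ($106), Costa→Lot G ($175), total $607.
VCG payment = (others' best without Ghosh) − (others' welfare with Ghosh) = 607 − 606 = $1.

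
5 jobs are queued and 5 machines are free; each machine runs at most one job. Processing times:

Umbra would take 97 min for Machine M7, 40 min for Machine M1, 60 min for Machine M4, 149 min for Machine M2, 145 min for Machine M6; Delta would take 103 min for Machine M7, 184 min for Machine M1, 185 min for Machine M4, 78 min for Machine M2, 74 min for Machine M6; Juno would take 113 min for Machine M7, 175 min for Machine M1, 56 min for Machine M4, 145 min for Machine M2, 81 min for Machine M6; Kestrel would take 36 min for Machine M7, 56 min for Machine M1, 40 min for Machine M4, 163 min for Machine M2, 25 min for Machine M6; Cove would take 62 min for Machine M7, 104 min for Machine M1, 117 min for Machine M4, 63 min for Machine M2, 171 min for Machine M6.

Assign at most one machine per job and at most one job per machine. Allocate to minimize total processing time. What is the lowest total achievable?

This is a one-to-one assignment (minimum-cost bipartite matching).
Optimal: Umbra→Machine M1 (40 min), Delta→Machine M2 (78 min), Juno→Machine M4 (56 min), Kestrel→Machine M6 (25 min), Cove→Machine M7 (62 min) — total 40+78+56+25+62 = 261 min.
Row-greedy (each job in turn takes its cheapest remaining machine) gives 269 min, worse by 8.
Next-best assignment: Umbra→Machine M1, Delta→Machine M6, Juno→Machine M4, Kestrel→Machine M7, Cove→Machine M2 = 269 min.
Swapping Cove↔Juno (Cove→Machine M4 117 min, Juno→Machine M7 113 min) adds 112.

Min total: 261 min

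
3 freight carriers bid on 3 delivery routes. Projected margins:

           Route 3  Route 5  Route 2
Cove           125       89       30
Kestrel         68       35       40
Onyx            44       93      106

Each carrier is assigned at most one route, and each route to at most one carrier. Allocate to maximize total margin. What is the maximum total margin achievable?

Optimal: Cove→Route 3 ($125k), Kestrel→Route 5 ($35k), Onyx→Route 2 ($106k) — total 125+35+106 = $266k.
Column-greedy (each route in turn goes to its best remaining carrier) gives $258k, worse by 8.
Next-best assignment: Cove→Route 5, Kestrel→Route 3, Onyx→Route 2 = $263k.
Swapping Kestrel↔Cove (Kestrel→Route 3 $68k, Cove→Route 5 $89k) loses 3.

Max total: $266k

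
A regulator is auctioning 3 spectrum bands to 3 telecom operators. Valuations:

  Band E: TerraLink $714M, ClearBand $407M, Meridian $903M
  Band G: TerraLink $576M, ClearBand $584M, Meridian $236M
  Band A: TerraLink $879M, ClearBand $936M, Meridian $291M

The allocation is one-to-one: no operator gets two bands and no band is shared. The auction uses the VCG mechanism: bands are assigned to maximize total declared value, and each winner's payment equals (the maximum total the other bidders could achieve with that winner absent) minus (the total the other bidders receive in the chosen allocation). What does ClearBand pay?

Efficient allocation: TerraLink→Band G ($576M), ClearBand→Band A ($936M), Meridian→Band E ($903M); total welfare W = $2415M.
ClearBand receives Band A at value $936M, so the others get W − 936 = $1479M.
Without ClearBand: best allocation of the remaining 2 bidders over all 3 bands is TerraLink→Band A ($879M), Meridian→Band E ($903M), total $1782M.
VCG payment = (others' best without ClearBand) − (others' welfare with ClearBand) = 1782 − 1479 = $303M.

ClearBand pays $303M.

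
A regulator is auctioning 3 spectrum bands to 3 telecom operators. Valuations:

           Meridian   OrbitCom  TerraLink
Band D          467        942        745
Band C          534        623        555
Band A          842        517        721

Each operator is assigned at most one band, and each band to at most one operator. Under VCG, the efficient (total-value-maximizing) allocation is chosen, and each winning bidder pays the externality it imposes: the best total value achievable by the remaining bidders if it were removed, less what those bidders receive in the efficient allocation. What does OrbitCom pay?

OrbitCom pays $190M.

Efficient allocation: Meridian→Band A ($842M), OrbitCom→Band D ($942M), TerraLink→Band C ($555M); total welfare W = $2339M.
OrbitCom receives Band D at value $942M, so the others get W − 942 = $1397M.
Without OrbitCom: best allocation of the remaining 2 bidders over all 3 bands is Meridian→Band A ($842M), TerraLink→Band D ($745M), total $1587M.
VCG payment = (others' best without OrbitCom) − (others' welfare with OrbitCom) = 1587 − 1397 = $190M.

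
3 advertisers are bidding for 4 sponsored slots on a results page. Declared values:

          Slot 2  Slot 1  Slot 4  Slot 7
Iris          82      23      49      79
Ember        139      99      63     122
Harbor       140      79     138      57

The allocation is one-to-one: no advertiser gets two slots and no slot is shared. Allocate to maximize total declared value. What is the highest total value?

Max total: $356

Optimal: Iris→Slot 7 ($79), Ember→Slot 2 ($139), Harbor→Slot 4 ($138) — total 79+139+138 = $356.
Max-entry greedy (repeatedly take the single best remaining cell) gives $311, worse by 45.
Swapping Ember↔Iris (Ember→Slot 7 $122, Iris→Slot 2 $82) loses 14.
No other one-to-one assignment exceeds $356.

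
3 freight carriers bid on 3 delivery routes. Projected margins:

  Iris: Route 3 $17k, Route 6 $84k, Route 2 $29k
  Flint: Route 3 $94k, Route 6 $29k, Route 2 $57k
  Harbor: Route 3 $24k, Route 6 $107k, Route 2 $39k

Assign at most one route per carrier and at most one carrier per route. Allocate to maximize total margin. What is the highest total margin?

Maximum total: $230k

Optimal: Iris→Route 2 ($29k), Flint→Route 3 ($94k), Harbor→Route 6 ($107k) — total 29+94+107 = $230k.
Row-greedy (each carrier in turn takes its best remaining route) gives $217k, worse by 13.
Next-best assignment: Iris→Route 6, Flint→Route 3, Harbor→Route 2 = $217k.
No other one-to-one assignment exceeds $230k.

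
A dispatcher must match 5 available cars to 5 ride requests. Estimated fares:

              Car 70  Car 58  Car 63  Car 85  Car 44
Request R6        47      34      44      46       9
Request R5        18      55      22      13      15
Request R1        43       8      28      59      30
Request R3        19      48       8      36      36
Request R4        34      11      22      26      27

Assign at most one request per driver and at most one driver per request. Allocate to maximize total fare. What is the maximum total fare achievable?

Optimal: Car 70→Request R4 ($34), Car 58→Request R5 ($55), Car 63→Request R6 ($44), Car 85→Request R1 ($59), Car 44→Request R3 ($36) — total 34+55+44+59+36 = $228.
Column-greedy (each request in turn goes to its best remaining driver) gives $219, worse by 9.
No other one-to-one assignment exceeds $228.

Maximum total: $228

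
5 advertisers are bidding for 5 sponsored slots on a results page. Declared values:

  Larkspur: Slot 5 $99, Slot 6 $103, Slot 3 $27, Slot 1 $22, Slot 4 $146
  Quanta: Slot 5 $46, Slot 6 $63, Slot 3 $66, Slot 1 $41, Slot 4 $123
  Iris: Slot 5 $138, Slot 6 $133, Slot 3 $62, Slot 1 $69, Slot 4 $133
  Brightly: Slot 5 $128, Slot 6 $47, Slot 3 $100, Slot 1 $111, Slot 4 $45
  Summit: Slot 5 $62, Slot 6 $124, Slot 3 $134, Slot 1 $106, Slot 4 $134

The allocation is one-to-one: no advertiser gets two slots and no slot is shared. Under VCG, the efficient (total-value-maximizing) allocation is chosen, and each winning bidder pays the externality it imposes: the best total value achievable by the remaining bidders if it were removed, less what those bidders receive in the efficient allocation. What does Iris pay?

Iris pays $17.

Efficient allocation: Larkspur→Slot 6 ($103), Quanta→Slot 4 ($123), Iris→Slot 5 ($138), Brightly→Slot 1 ($111), Summit→Slot 3 ($134); total welfare W = $609.
Iris receives Slot 5 at value $138, so the others get W − 138 = $471.
Without Iris: best allocation of the remaining 4 bidders over all 5 slots is Larkspur→Slot 6 ($103), Quanta→Slot 4 ($123), Brightly→Slot 5 ($128), Summit→Slot 3 ($134), total $488.
VCG payment = (others' best without Iris) − (others' welfare with Iris) = 488 − 471 = $17.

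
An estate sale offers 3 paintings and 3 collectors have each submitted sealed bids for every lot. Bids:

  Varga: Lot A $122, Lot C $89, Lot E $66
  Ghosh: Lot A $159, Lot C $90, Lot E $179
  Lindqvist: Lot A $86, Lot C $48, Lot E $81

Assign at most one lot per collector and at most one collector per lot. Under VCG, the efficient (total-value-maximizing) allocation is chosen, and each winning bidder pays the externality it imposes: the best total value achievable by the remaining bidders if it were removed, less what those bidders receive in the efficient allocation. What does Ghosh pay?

Efficient allocation: Varga→Lot C ($89), Ghosh→Lot E ($179), Lindqvist→Lot A ($86); total welfare W = $354.
Ghosh receives Lot E at value $179, so the others get W − 179 = $175.
Without Ghosh: best allocation of the remaining 2 bidders over all 3 lots is Varga→Lot A ($122), Lindqvist→Lot E ($81), total $203.
VCG payment = (others' best without Ghosh) − (others' welfare with Ghosh) = 203 − 175 = $28.

Ghosh pays $28.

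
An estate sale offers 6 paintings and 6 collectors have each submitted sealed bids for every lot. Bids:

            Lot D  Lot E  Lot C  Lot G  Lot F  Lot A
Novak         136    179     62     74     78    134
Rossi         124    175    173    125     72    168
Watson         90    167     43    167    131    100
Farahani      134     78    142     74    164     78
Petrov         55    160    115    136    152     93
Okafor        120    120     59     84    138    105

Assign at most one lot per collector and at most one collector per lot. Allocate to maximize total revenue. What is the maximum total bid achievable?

Optimal: Novak→Lot E ($179), Rossi→Lot A ($168), Watson→Lot G ($167), Farahani→Lot C ($142), Petrov→Lot F ($152), Okafor→Lot D ($120) — total 179+168+167+142+152+120 = $928.
Max-entry greedy (repeatedly take the single best remaining cell) gives $896, worse by 32.
Next-best assignment: Novak→Lot A, Rossi→Lot C, Watson→Lot G, Farahani→Lot F, Petrov→Lot E, Okafor→Lot D = $918.
Checked against all permutations: $928 is optimal.

Maximum total: $928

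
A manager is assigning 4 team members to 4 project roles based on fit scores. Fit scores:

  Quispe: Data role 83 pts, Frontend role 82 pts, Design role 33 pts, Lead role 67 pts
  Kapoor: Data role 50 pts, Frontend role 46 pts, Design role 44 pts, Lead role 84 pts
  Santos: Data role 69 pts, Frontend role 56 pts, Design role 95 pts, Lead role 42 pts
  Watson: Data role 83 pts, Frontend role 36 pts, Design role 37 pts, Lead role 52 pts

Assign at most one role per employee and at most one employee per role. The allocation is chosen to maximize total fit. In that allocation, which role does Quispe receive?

Optimal: Quispe→Frontend role (82 pts), Kapoor→Lead role (84 pts), Santos→Design role (95 pts), Watson→Data role (83 pts) — total 82+84+95+83 = 344 pts.
Max-entry greedy (repeatedly take the single best remaining cell) gives 298 pts, worse by 46.
Next-best assignment: Quispe→Data role, Kapoor→Lead role, Santos→Design role, Watson→Frontend role = 298 pts.
No other one-to-one assignment exceeds 344 pts.
Quispe's own top role is Data role (83 pts), but forcing Quispe→Data role and reassigning the rest optimally gives only 298 pts — worse by 46.

Quispe receives Frontend role.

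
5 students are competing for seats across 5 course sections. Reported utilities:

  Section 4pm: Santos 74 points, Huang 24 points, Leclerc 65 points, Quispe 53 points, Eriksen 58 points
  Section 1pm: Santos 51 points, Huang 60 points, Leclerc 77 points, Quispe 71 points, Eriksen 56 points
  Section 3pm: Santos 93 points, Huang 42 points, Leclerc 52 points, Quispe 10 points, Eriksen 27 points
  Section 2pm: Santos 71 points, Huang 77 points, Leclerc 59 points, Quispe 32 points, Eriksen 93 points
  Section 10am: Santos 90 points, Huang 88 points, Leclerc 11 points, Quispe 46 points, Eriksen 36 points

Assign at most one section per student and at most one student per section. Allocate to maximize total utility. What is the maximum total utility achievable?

Optimal: Santos→Section 3pm (93 points), Huang→Section 10am (88 points), Leclerc→Section 4pm (65 points), Quispe→Section 1pm (71 points), Eriksen→Section 2pm (93 points) — total 93+88+65+71+93 = 410 points.
Swapping Eriksen↔Huang (Eriksen→Section 10am 36 points, Huang→Section 2pm 77 points) loses 68.
Every other assignment is strictly worse.

Max total: 410 points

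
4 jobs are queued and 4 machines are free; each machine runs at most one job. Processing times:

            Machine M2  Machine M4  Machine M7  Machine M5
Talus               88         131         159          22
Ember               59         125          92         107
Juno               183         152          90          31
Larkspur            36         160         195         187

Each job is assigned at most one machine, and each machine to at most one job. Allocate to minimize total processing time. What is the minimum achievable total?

This is the linear assignment problem.
Optimal: Talus→Machine M5 (22 min), Ember→Machine M4 (125 min), Juno→Machine M7 (90 min), Larkspur→Machine M2 (36 min) — total 22+125+90+36 = 273 min.
Row-greedy (each job in turn takes its cheapest remaining machine) gives 331 min, worse by 58.
Next-best assignment: Talus→Machine M4, Ember→Machine M7, Juno→Machine M5, Larkspur→Machine M2 = 290 min.
No other one-to-one assignment undercuts 273 min.

Minimum total: 273 min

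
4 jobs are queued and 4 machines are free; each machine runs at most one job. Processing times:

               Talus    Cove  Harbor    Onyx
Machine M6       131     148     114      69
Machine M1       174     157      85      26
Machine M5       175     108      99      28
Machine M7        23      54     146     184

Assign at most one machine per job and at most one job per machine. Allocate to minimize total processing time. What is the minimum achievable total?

Minimum total: 271 min

Optimal: Talus→Machine M7 (23 min), Cove→Machine M5 (108 min), Harbor→Machine M6 (114 min), Onyx→Machine M1 (26 min) — total 23+108+114+26 = 271 min.
Column-greedy (each machine in turn goes to its cheapest remaining job) gives 285 min, worse by 14.
Next-best assignment: Talus→Machine M7, Cove→Machine M6, Harbor→Machine M1, Onyx→Machine M5 = 284 min.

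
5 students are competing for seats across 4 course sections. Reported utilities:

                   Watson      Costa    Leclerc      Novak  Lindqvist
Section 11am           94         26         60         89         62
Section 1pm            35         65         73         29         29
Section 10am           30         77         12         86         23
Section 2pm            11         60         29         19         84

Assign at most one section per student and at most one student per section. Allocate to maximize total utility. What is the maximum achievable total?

Optimal: Watson→Section 11am (94 points), Leclerc→Section 1pm (73 points), Novak→Section 10am (86 points), Lindqvist→Section 2pm (84 points) — total 94+73+86+84 = 337 points.
Row-greedy (each student in turn takes its best remaining section) gives 263 points, worse by 74.
Every other assignment is strictly worse.

Max total: 337 points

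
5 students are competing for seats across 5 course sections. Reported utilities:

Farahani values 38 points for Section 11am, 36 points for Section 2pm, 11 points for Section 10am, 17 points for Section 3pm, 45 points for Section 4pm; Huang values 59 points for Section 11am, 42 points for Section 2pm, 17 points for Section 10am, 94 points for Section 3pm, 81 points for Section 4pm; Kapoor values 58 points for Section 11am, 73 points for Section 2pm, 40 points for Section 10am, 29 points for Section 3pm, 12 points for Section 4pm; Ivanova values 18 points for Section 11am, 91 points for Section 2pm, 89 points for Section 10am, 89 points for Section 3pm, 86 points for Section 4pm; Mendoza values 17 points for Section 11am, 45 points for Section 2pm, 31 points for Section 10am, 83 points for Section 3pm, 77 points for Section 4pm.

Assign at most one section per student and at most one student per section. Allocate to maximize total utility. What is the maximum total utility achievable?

Optimal: Farahani→Section 11am (38 points), Huang→Section 3pm (94 points), Kapoor→Section 2pm (73 points), Ivanova→Section 10am (89 points), Mendoza→Section 4pm (77 points) — total 38+94+73+89+77 = 371 points.
Checked against all permutations: 371 points is optimal.

Max total: 371 points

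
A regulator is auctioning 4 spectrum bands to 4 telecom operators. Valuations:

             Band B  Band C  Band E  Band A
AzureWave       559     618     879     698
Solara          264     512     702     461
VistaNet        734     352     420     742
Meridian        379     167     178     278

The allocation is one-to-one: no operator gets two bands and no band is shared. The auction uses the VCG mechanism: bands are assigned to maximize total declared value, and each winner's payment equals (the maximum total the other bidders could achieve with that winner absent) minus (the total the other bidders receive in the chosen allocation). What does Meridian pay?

Meridian pays $1M.

Efficient allocation: AzureWave→Band E ($879M), Solara→Band C ($512M), VistaNet→Band A ($742M), Meridian→Band B ($379M); total welfare W = $2512M.
Meridian receives Band B at value $379M, so the others get W − 379 = $2133M.
Without Meridian: best allocation of the remaining 3 bidders over all 4 bands is AzureWave→Band A ($698M), Solara→Band E ($702M), VistaNet→Band B ($734M), total $2134M.
VCG payment = (others' best without Meridian) − (others' welfare with Meridian) = 2134 − 2133 = $1M.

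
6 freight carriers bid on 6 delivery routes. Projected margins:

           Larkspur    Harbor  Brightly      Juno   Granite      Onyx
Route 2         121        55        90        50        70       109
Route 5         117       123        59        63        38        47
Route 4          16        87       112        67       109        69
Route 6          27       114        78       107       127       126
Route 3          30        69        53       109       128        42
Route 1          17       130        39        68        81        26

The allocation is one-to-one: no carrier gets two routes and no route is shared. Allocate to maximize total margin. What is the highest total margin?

Max total: $704k

This is the linear assignment problem.
Optimal: Larkspur→Route 5 ($117k), Harbor→Route 1 ($130k), Brightly→Route 4 ($112k), Juno→Route 3 ($109k), Granite→Route 6 ($127k), Onyx→Route 2 ($109k) — total 117+130+112+109+127+109 = $704k.
Max-entry greedy (repeatedly take the single best remaining cell) gives $680k, worse by 24.
Swapping Brightly↔Granite (Brightly→Route 6 $78k, Granite→Route 4 $109k) loses 52.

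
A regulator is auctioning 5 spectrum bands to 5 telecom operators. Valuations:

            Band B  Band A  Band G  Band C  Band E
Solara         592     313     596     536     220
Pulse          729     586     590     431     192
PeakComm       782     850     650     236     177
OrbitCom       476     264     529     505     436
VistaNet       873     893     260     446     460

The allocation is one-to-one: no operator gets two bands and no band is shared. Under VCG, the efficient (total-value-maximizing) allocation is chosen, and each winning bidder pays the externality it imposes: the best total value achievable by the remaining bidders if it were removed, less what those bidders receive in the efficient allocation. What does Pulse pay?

Efficient allocation: Solara→Band C ($536M), Pulse→Band G ($590M), PeakComm→Band A ($850M), OrbitCom→Band E ($436M), VistaNet→Band B ($873M); total welfare W = $3285M.
Pulse receives Band G at value $590M, so the others get W − 590 = $2695M.
Without Pulse: best allocation of the remaining 4 bidders over all 5 bands is Solara→Band G ($596M), PeakComm→Band A ($850M), OrbitCom→Band C ($505M), VistaNet→Band B ($873M), total $2824M.
VCG payment = (others' best without Pulse) − (others' welfare with Pulse) = 2824 − 2695 = $129M.

Pulse pays $129M.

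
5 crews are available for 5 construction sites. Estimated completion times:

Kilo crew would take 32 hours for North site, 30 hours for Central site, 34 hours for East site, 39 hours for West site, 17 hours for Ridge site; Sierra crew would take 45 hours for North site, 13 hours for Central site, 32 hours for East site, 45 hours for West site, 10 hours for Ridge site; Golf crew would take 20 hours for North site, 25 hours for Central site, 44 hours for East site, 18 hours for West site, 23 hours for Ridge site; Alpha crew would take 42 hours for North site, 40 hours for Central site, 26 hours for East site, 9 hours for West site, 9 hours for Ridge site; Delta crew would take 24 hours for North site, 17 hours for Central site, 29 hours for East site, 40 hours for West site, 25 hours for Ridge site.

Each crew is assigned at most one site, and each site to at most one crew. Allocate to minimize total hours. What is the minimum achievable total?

Min total: 88 hours

Optimal: Kilo crew→Ridge site (17 hours), Sierra crew→Central site (13 hours), Golf crew→North site (20 hours), Alpha crew→West site (9 hours), Delta crew→East site (29 hours) — total 17+13+20+9+29 = 88 hours.
Column-greedy (each site in turn goes to its cheapest remaining crew) gives 123 hours, worse by 35.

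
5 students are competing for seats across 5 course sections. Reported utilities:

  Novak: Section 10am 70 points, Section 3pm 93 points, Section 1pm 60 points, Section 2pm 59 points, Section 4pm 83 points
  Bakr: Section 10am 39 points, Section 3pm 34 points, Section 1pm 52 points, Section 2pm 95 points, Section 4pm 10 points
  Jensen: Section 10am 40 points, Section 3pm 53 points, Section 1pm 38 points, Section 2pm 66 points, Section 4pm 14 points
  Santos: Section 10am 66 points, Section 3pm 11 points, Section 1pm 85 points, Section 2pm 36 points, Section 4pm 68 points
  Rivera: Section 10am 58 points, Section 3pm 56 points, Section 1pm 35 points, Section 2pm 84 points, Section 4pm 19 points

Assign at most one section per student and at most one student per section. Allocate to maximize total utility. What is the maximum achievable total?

Maximum total: 374 points

Optimal: Novak→Section 4pm (83 points), Bakr→Section 2pm (95 points), Jensen→Section 3pm (53 points), Santos→Section 1pm (85 points), Rivera→Section 10am (58 points) — total 83+95+53+85+58 = 374 points.
Row-greedy (each student in turn takes its best remaining section) gives 332 points, worse by 42.
Next-best assignment: Novak→Section 4pm, Bakr→Section 2pm, Jensen→Section 10am, Santos→Section 1pm, Rivera→Section 3pm = 359 points.
Swapping Rivera↔Bakr (Rivera→Section 2pm 84 points, Bakr→Section 10am 39 points) loses 30.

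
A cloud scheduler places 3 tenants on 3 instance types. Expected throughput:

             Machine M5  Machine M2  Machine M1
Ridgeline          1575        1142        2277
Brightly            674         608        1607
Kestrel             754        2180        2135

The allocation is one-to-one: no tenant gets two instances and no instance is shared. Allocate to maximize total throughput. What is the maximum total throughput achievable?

This is the linear assignment problem.
Optimal: Ridgeline→Machine M5 (1575 ops/s), Brightly→Machine M1 (1607 ops/s), Kestrel→Machine M2 (2180 ops/s) — total 1575+1607+2180 = 5362 ops/s.
Row-greedy (each tenant in turn takes its best remaining instance) gives 5131 ops/s, worse by 231.
Next-best assignment: Ridgeline→Machine M1, Brightly→Machine M5, Kestrel→Machine M2 = 5131 ops/s.

Maximum total: 5362 ops/s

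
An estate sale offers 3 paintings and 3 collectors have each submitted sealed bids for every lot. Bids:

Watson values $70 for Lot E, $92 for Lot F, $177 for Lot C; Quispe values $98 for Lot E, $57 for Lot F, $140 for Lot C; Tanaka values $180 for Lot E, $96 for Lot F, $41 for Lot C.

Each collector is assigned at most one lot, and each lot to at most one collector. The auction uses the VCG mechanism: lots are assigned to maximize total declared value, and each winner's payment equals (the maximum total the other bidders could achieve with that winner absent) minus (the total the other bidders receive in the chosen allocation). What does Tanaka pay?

Tanaka pays $41.

Efficient allocation: Watson→Lot C ($177), Quispe→Lot F ($57), Tanaka→Lot E ($180); total welfare W = $414.
Tanaka receives Lot E at value $180, so the others get W − 180 = $234.
Without Tanaka: best allocation of the remaining 2 bidders over all 3 lots is Watson→Lot C ($177), Quispe→Lot E ($98), total $275.
VCG payment = (others' best without Tanaka) − (others' welfare with Tanaka) = 275 − 234 = $41.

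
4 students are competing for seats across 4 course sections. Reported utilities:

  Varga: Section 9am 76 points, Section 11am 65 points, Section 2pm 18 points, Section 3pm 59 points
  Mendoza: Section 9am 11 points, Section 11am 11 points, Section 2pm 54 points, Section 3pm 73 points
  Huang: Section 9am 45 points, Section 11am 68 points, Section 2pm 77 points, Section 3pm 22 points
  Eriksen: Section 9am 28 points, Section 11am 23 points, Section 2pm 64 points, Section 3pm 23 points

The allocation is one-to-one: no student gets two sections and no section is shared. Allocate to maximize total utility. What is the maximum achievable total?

Maximum total: 281 points

Optimal: Varga→Section 9am (76 points), Mendoza→Section 3pm (73 points), Huang→Section 11am (68 points), Eriksen→Section 2pm (64 points) — total 76+73+68+64 = 281 points.
Max-entry greedy (repeatedly take the single best remaining cell) gives 249 points, worse by 32.
Every other assignment is strictly worse.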